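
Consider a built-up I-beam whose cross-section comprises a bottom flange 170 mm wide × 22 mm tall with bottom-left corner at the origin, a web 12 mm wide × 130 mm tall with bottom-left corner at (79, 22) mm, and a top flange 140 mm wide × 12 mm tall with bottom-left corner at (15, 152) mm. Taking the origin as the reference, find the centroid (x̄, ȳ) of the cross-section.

x̄ = 85.00 mm, ȳ = 63.37 mm

bottom flange: A = 170 × 22 = 3740.00, centroid at (85.00, 11.00).
web: A = 12 × 130 = 1560.00, centroid at (85.00, 87.00).
top flange: A = 140 × 12 = 1680.00, centroid at (85.00, 158.00).
ΣA = 6980.00 mm²
ΣAx̄ = (3740.00)(85.00) + (1560.00)(85.00) + (1680.00)(85.00) = 593300.00 mm³
ΣAȳ = (3740.00)(11.00) + (1560.00)(87.00) + (1680.00)(158.00) = 442300.00 mm³
x̄ = 593300.00 / 6980.00 = 85.00 mm
ȳ = 442300.00 / 6980.00 = 63.37 mm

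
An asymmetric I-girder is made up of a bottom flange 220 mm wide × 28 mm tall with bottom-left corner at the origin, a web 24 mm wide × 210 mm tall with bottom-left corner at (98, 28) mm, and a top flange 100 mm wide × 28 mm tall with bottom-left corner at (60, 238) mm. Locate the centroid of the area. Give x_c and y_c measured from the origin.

x_c = 110.00 mm, y_c = 104.44 mm

bottom flange: A = 220 × 28 = 6160.00, centroid at (110.00, 14.00).
web: A = 24 × 210 = 5040.00, centroid at (110.00, 133.00).
top flange: A = 100 × 28 = 2800.00, centroid at (110.00, 252.00).
ΣA = 14000.00 mm²
ΣAx_c = (6160.00)(110.00) + (5040.00)(110.00) + (2800.00)(110.00) = 1540000.00 mm³
ΣAy_c = (6160.00)(14.00) + (5040.00)(133.00) + (2800.00)(252.00) = 1462160.00 mm³
x_c = 1540000.00 / 14000.00 = 110.00 mm
y_c = 1462160.00 / 14000.00 = 104.44 mm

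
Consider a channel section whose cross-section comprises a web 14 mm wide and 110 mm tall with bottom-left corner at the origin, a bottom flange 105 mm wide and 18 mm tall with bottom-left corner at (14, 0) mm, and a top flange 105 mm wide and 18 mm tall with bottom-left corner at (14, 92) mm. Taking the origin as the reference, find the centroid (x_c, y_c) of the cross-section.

x_c = 49.28 mm, y_c = 55.00 mm

web: A = 14 × 110 = 1540.00, centroid at (7.00, 55.00).
bottom flange: A = 105 × 18 = 1890.00, centroid at (66.50, 9.00).
top flange: A = 105 × 18 = 1890.00, centroid at (66.50, 101.00).
ΣA = 5320.00 mm², ΣAx_c = 262150.00 mm³, ΣAy_c = 292600.00 mm³.
x_c = 262150.00/5320.00 = 49.28 mm; y_c = 292600.00/5320.00 = 55.00 mm.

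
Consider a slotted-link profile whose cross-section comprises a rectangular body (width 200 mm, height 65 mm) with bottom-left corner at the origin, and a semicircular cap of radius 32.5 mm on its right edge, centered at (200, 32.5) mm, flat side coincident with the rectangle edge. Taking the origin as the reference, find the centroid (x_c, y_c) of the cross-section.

rectangular body: A = 200 × 65 = 13000.00, centroid at (100.00, 32.50).
semicircular end: A = ½π·32.5² = 1659.15, centroid at (213.79, 32.50).
ΣA = 14659.15 mm², ΣAx_c = 1654716.14 mm³, ΣAy_c = 476422.49 mm³.
x_c = 1654716.14/14659.15 = 112.88 mm; y_c = 476422.49/14659.15 = 32.50 mm.

x_c = 112.88 mm, y_c = 32.50 mm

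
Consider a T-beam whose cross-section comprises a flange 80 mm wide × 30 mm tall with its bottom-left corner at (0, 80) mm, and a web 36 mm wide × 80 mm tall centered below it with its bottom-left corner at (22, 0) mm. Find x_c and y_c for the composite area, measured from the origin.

x_c = 40.00 mm, y_c = 65.00 mm

Part | A | x̄ᵢ | ȳᵢ | A·x̄ᵢ | A·ȳᵢ
web | 2880.00 | 40.00 | 40.00 | 115200.00 | 115200.00
flange | 2400.00 | 40.00 | 95.00 | 96000.00 | 228000.00
Σ | 5280.00 |  |  | 211200.00 | 343200.00
x_c = 211200.00 / 5280.00 = 40.00 mm
y_c = 343200.00 / 5280.00 = 65.00 mm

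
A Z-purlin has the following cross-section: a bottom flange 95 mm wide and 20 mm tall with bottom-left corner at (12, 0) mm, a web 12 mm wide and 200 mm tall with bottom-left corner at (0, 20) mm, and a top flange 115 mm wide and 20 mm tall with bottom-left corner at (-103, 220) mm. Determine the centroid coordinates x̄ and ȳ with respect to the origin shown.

x̄ = 3.45 mm, ȳ = 126.67 mm

bottom flange: A = 95 × 20 = 1900.00, centroid at (59.50, 10.00).
web: A = 12 × 200 = 2400.00, centroid at (6.00, 120.00).
top flange: A = 115 × 20 = 2300.00, centroid at (-45.50, 230.00).
ΣA = 6600.00 mm²
ΣAx̄ = (1900.00)(59.50) + (2400.00)(6.00) + (2300.00)(-45.50) = 22800.00 mm³
ΣAȳ = (1900.00)(10.00) + (2400.00)(120.00) + (2300.00)(230.00) = 836000.00 mm³
x̄ = 22800.00 / 6600.00 = 3.45 mm
ȳ = 836000.00 / 6600.00 = 126.67 mm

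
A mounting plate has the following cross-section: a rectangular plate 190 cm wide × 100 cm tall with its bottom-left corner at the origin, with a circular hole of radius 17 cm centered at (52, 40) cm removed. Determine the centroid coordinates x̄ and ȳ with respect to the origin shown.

x̄ = 97.16 cm, ȳ = 50.50 cm

plate: A = 190 × 100 = 19000.00, centroid at (95.00, 50.00).
hole: A = −π·17² = -907.92, centroid at (52.00, 40.00).
ΣA = 18092.08 cm²
ΣAx̄ = (19000.00)(95.00) + (-907.92)(52.00) = 1757788.15 cm³
ΣAȳ = (19000.00)(50.00) + (-907.92)(40.00) = 913683.19 cm³
x̄ = 1757788.15 / 18092.08 = 97.16 cm
ȳ = 913683.19 / 18092.08 = 50.50 cm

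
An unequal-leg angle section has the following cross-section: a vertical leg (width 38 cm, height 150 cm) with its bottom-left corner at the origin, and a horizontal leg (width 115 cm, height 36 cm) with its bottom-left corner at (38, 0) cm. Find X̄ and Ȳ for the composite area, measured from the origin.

X̄ = 51.19 cm, Ȳ = 51.02 cm

Part | A | x̄ᵢ | ȳᵢ | A·x̄ᵢ | A·ȳᵢ
vertical leg | 5700.00 | 19.00 | 75.00 | 108300.00 | 427500.00
horizontal leg | 4140.00 | 95.50 | 18.00 | 395370.00 | 74520.00
Σ | 9840.00 |  |  | 503670.00 | 502020.00
X̄ = 503670.00 / 9840.00 = 51.19 cm
Ȳ = 502020.00 / 9840.00 = 51.02 cm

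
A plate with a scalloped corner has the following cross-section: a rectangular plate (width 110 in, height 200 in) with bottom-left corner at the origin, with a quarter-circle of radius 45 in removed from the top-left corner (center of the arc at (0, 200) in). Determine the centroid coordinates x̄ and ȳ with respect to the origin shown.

x̄ = 57.80 in, ȳ = 93.70 in

plate: A = 110 × 200 = 22000.00, centroid at (55.00, 100.00).
removed quarter-circle: A = −¼π·45² = -1590.43, centroid at (19.10, 180.90).
ΣA = 20409.57 in², ΣAx̄ = 1179625.00 in³, ΣAȳ = 1912288.74 in³.
x̄ = 1179625.00/20409.57 = 57.80 in; ȳ = 1912288.74/20409.57 = 93.70 in.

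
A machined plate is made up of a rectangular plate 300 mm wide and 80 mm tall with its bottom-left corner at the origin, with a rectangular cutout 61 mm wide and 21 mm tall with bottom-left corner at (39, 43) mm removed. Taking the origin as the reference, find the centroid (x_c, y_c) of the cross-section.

plate: A = 300 × 80 = 24000.00, centroid at (150.00, 40.00).
hole: A = −(61 × 21) = -1281.00, centroid at (69.50, 53.50).
ΣA = 22719.00 mm²
ΣAx_c = (24000.00)(150.00) + (-1281.00)(69.50) = 3510970.50 mm³
ΣAy_c = (24000.00)(40.00) + (-1281.00)(53.50) = 891466.50 mm³
x_c = 3510970.50 / 22719.00 = 154.54 mm
y_c = 891466.50 / 22719.00 = 39.24 mm

x_c = 154.54 mm, y_c = 39.24 mm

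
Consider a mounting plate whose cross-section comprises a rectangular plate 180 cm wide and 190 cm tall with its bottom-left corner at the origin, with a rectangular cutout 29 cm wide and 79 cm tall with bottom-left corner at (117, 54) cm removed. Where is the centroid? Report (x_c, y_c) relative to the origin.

x_c = 87.02 cm, y_c = 95.11 cm

plate: A = 180 × 190 = 34200.00, centroid at (90.00, 95.00).
hole: A = −(29 × 79) = -2291.00, centroid at (131.50, 93.50).
ΣA = 31909.00 cm², ΣAx_c = 2776733.50 cm³, ΣAy_c = 3034791.50 cm³.
x_c = 2776733.50/31909.00 = 87.02 cm; y_c = 3034791.50/31909.00 = 95.11 cm.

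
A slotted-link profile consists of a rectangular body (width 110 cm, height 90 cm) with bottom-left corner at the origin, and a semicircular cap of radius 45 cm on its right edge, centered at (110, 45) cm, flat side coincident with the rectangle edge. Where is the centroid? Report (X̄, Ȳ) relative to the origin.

X̄ = 73.02 cm, Ȳ = 45.00 cm

Part | A | x̄ᵢ | ȳᵢ | A·x̄ᵢ | A·ȳᵢ
rectangular body | 9900.00 | 55.00 | 45.00 | 544500.00 | 445500.00
semicircular end | 3180.86 | 129.10 | 45.00 | 410644.88 | 143138.82
Σ | 13080.86 |  |  | 955144.88 | 588638.82
X̄ = 955144.88 / 13080.86 = 73.02 cm
Ȳ = 588638.82 / 13080.86 = 45.00 cm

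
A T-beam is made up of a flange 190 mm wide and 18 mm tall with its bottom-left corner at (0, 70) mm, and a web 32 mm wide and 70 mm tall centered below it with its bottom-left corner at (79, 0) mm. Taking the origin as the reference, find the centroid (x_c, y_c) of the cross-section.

web: A = 32 × 70 = 2240.00, centroid at (95.00, 35.00).
flange: A = 190 × 18 = 3420.00, centroid at (95.00, 79.00).
ΣA = 5660.00 mm², ΣAx_c = 537700.00 mm³, ΣAy_c = 348580.00 mm³.
x_c = 537700.00/5660.00 = 95.00 mm; y_c = 348580.00/5660.00 = 61.59 mm.

x_c = 95.00 mm, y_c = 61.59 mm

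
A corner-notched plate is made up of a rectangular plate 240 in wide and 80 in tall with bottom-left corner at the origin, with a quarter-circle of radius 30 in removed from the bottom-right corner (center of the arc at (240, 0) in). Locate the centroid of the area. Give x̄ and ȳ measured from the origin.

x̄ = 115.90 in, ȳ = 41.04 in

Part | A | x̄ᵢ | ȳᵢ | A·x̄ᵢ | A·ȳᵢ
plate | 19200.00 | 120.00 | 40.00 | 2304000.00 | 768000.00
removed quarter-circle | -706.86 | 227.27 | 12.73 | -160646.00 | -9000.00
Σ | 18493.14 |  |  | 2143354.00 | 759000.00
x̄ = 2143354.00 / 18493.14 = 115.90 in
ȳ = 759000.00 / 18493.14 = 41.04 in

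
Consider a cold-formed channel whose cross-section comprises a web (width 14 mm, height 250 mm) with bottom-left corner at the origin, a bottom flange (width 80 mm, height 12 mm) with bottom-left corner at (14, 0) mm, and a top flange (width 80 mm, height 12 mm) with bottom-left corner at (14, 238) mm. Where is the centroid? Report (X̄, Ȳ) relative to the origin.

web: A = 14 × 250 = 3500.00, centroid at (7.00, 125.00).
bottom flange: A = 80 × 12 = 960.00, centroid at (54.00, 6.00).
top flange: A = 80 × 12 = 960.00, centroid at (54.00, 244.00).
ΣA = 5420.00 mm²
ΣAX̄ = (3500.00)(7.00) + (960.00)(54.00) + (960.00)(54.00) = 128180.00 mm³
ΣAȲ = (3500.00)(125.00) + (960.00)(6.00) + (960.00)(244.00) = 677500.00 mm³
X̄ = 128180.00 / 5420.00 = 23.65 mm
Ȳ = 677500.00 / 5420.00 = 125.00 mm

X̄ = 23.65 mm, Ȳ = 125.00 mm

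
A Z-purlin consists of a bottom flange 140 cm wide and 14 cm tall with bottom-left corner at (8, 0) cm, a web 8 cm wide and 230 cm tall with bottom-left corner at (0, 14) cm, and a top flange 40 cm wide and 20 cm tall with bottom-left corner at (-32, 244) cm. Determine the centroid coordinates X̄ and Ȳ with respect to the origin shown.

X̄ = 32.75 cm, Ȳ = 98.76 cm

bottom flange: A = 140 × 14 = 1960.00, centroid at (78.00, 7.00).
web: A = 8 × 230 = 1840.00, centroid at (4.00, 129.00).
top flange: A = 40 × 20 = 800.00, centroid at (-12.00, 254.00).
ΣA = 4600.00 cm²
ΣAX̄ = (1960.00)(78.00) + (1840.00)(4.00) + (800.00)(-12.00) = 150640.00 cm³
ΣAȲ = (1960.00)(7.00) + (1840.00)(129.00) + (800.00)(254.00) = 454280.00 cm³
X̄ = 150640.00 / 4600.00 = 32.75 cm
Ȳ = 454280.00 / 4600.00 = 98.76 cm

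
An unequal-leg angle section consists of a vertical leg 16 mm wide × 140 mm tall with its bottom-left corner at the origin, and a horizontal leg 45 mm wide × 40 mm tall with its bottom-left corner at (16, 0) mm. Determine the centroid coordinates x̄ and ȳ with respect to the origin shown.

x̄ = 21.59 mm, ȳ = 47.72 mm

vertical leg: A = 16 × 140 = 2240.00, centroid at (8.00, 70.00).
horizontal leg: A = 45 × 40 = 1800.00, centroid at (38.50, 20.00).
ΣA = 4040.00 mm², ΣAx̄ = 87220.00 mm³, ΣAȳ = 192800.00 mm³.
x̄ = 87220.00/4040.00 = 21.59 mm; ȳ = 192800.00/4040.00 = 47.72 mm.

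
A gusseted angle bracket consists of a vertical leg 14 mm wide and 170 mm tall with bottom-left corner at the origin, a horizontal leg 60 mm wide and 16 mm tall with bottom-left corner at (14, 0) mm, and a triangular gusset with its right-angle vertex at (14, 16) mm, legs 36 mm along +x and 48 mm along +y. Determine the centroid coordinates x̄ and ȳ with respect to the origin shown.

x̄ = 19.35 mm, ȳ = 56.52 mm

vertical leg: A = 14 × 170 = 2380.00, centroid at (7.00, 85.00).
horizontal leg: A = 60 × 16 = 960.00, centroid at (44.00, 8.00).
gusset: A = ½·36·48 = 864.00, centroid at (26.00, 32.00).
ΣA = 4204.00 mm²
ΣAx̄ = (2380.00)(7.00) + (960.00)(44.00) + (864.00)(26.00) = 81364.00 mm³
ΣAȳ = (2380.00)(85.00) + (960.00)(8.00) + (864.00)(32.00) = 237628.00 mm³
x̄ = 81364.00 / 4204.00 = 19.35 mm
ȳ = 237628.00 / 4204.00 = 56.52 mm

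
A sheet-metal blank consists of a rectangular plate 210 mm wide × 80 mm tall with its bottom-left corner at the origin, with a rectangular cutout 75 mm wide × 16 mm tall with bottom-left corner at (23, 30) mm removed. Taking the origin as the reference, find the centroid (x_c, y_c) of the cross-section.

x_c = 108.42 mm, y_c = 40.15 mm

plate: A = 210 × 80 = 16800.00, centroid at (105.00, 40.00).
hole: A = −(75 × 16) = -1200.00, centroid at (60.50, 38.00).
ΣA = 15600.00 mm²
ΣAx_c = (16800.00)(105.00) + (-1200.00)(60.50) = 1691400.00 mm³
ΣAy_c = (16800.00)(40.00) + (-1200.00)(38.00) = 626400.00 mm³
x_c = 1691400.00 / 15600.00 = 108.42 mm
y_c = 626400.00 / 15600.00 = 40.15 mm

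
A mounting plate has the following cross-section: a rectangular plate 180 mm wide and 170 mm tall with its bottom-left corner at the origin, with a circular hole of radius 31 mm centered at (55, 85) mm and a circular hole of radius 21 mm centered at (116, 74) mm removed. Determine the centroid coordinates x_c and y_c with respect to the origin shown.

plate: A = 180 × 170 = 30600.00, centroid at (90.00, 85.00).
hole 1: A = −π·31² = -3019.07, centroid at (55.00, 85.00).
hole 2: A = −π·21² = -1385.44, centroid at (116.00, 74.00).
ΣA = 26195.49 mm²
ΣAx_c = (30600.00)(90.00) + (-3019.07)(55.00) + (-1385.44)(116.00) = 2427239.81 mm³
ΣAy_c = (30600.00)(85.00) + (-3019.07)(85.00) + (-1385.44)(74.00) = 2241856.27 mm³
x_c = 2427239.81 / 26195.49 = 92.66 mm
y_c = 2241856.27 / 26195.49 = 85.58 mm

x_c = 92.66 mm, y_c = 85.58 mm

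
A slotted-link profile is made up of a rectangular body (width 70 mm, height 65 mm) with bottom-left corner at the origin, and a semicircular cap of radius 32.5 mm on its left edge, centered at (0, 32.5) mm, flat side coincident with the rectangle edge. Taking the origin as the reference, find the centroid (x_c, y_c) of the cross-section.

x_c = 21.96 mm, y_c = 32.50 mm

rectangular body: A = 70 × 65 = 4550.00, centroid at (35.00, 32.50).
semicircular end: A = ½π·32.5² = 1659.15, centroid at (-13.79, 32.50).
ΣA = 6209.15 mm²
ΣAx_c = (4550.00)(35.00) + (1659.15)(-13.79) = 136364.58 mm³
ΣAy_c = (4550.00)(32.50) + (1659.15)(32.50) = 201797.49 mm³
x_c = 136364.58 / 6209.15 = 21.96 mm
y_c = 201797.49 / 6209.15 = 32.50 mm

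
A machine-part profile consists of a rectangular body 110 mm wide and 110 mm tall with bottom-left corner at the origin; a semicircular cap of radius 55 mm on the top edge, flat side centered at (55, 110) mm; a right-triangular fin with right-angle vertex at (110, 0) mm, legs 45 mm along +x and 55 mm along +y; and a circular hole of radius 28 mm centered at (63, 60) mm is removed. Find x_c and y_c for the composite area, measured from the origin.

x_c = 59.28 mm, y_c = 75.13 mm

rectangular body: A = 110 × 110 = 12100.00, centroid at (55.00, 55.00).
semicircular top: A = ½π·55² = 4751.66, centroid at (55.00, 133.34).
triangular fin: A = ½·45·55 = 1237.50, centroid at (125.00, 18.33).
hole: A = −π·28² = -2463.01, centroid at (63.00, 60.00).
ΣA = 15626.15 mm², ΣAx_c = 926359.19 mm³, ΣAy_c = 1174006.13 mm³.
x_c = 926359.19/15626.15 = 59.28 mm; y_c = 1174006.13/15626.15 = 75.13 mm.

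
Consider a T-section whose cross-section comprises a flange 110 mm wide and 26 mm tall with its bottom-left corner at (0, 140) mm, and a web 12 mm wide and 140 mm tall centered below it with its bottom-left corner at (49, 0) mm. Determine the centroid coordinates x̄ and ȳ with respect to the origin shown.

x̄ = 55.00 mm, ȳ = 122.29 mm

web: A = 12 × 140 = 1680.00, centroid at (55.00, 70.00).
flange: A = 110 × 26 = 2860.00, centroid at (55.00, 153.00).
ΣA = 4540.00 mm²
ΣAx̄ = (1680.00)(55.00) + (2860.00)(55.00) = 249700.00 mm³
ΣAȳ = (1680.00)(70.00) + (2860.00)(153.00) = 555180.00 mm³
x̄ = 249700.00 / 4540.00 = 55.00 mm
ȳ = 555180.00 / 4540.00 = 122.29 mm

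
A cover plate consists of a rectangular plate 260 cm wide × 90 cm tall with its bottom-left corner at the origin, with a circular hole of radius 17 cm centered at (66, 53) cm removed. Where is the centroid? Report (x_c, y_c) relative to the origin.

plate: A = 260 × 90 = 23400.00, centroid at (130.00, 45.00).
hole: A = −π·17² = -907.92, centroid at (66.00, 53.00).
ΣA = 22492.08 cm², ΣAx_c = 2982077.26 cm³, ΣAy_c = 1004880.23 cm³.
x_c = 2982077.26/22492.08 = 132.58 cm; y_c = 1004880.23/22492.08 = 44.68 cm.

x_c = 132.58 cm, y_c = 44.68 cm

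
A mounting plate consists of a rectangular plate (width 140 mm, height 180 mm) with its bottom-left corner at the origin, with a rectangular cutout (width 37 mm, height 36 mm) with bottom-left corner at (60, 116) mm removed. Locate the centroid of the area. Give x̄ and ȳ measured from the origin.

x̄ = 69.53 mm, ȳ = 87.54 mm

Part | A | x̄ᵢ | ȳᵢ | A·x̄ᵢ | A·ȳᵢ
plate | 25200.00 | 70.00 | 90.00 | 1764000.00 | 2268000.00
hole | -1332.00 | 78.50 | 134.00 | -104562.00 | -178488.00
Σ | 23868.00 |  |  | 1659438.00 | 2089512.00
x̄ = 1659438.00 / 23868.00 = 69.53 mm
ȳ = 2089512.00 / 23868.00 = 87.54 mm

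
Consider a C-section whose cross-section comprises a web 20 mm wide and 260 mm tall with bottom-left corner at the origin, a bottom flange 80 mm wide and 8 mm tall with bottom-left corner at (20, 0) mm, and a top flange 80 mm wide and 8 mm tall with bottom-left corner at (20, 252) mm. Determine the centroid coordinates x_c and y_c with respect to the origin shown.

x_c = 19.88 mm, y_c = 130.00 mm

Part | A | x̄ᵢ | ȳᵢ | A·x̄ᵢ | A·ȳᵢ
web | 5200.00 | 10.00 | 130.00 | 52000.00 | 676000.00
bottom flange | 640.00 | 60.00 | 4.00 | 38400.00 | 2560.00
top flange | 640.00 | 60.00 | 256.00 | 38400.00 | 163840.00
Σ | 6480.00 |  |  | 128800.00 | 842400.00
x_c = 128800.00 / 6480.00 = 19.88 mm
y_c = 842400.00 / 6480.00 = 130.00 mm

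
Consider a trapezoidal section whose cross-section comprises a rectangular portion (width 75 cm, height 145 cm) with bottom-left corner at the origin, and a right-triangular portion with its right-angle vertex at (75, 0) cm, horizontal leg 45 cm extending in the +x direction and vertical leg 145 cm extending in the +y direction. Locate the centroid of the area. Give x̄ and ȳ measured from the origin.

x̄ = 49.62 cm, ȳ = 66.92 cm

Part | A | x̄ᵢ | ȳᵢ | A·x̄ᵢ | A·ȳᵢ
rectangular portion | 10875.00 | 37.50 | 72.50 | 407812.50 | 788437.50
triangular portion | 3262.50 | 90.00 | 48.33 | 293625.00 | 157687.50
Σ | 14137.50 |  |  | 701437.50 | 946125.00
x̄ = 701437.50 / 14137.50 = 49.62 cm
ȳ = 946125.00 / 14137.50 = 66.92 cm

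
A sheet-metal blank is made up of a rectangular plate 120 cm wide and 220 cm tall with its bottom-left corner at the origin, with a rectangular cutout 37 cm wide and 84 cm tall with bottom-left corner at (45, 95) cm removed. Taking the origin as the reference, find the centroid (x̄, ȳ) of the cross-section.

x̄ = 59.53 cm, ȳ = 106.40 cm

Part | A | x̄ᵢ | ȳᵢ | A·x̄ᵢ | A·ȳᵢ
plate | 26400.00 | 60.00 | 110.00 | 1584000.00 | 2904000.00
hole | -3108.00 | 63.50 | 137.00 | -197358.00 | -425796.00
Σ | 23292.00 |  |  | 1386642.00 | 2478204.00
x̄ = 1386642.00 / 23292.00 = 59.53 cm
ȳ = 2478204.00 / 23292.00 = 106.40 cm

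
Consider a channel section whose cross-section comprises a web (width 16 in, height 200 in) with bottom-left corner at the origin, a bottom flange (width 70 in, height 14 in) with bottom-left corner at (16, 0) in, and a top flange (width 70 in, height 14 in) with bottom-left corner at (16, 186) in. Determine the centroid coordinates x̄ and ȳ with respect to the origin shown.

x̄ = 24.33 in, ȳ = 100.00 in

web: A = 16 × 200 = 3200.00, centroid at (8.00, 100.00).
bottom flange: A = 70 × 14 = 980.00, centroid at (51.00, 7.00).
top flange: A = 70 × 14 = 980.00, centroid at (51.00, 193.00).
ΣA = 5160.00 in²
ΣAx̄ = (3200.00)(8.00) + (980.00)(51.00) + (980.00)(51.00) = 125560.00 in³
ΣAȳ = (3200.00)(100.00) + (980.00)(7.00) + (980.00)(193.00) = 516000.00 in³
x̄ = 125560.00 / 5160.00 = 24.33 in
ȳ = 516000.00 / 5160.00 = 100.00 in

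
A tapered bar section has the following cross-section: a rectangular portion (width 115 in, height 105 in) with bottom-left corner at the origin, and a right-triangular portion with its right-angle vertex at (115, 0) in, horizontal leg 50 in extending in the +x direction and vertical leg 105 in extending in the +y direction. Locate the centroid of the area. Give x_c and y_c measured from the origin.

x_c = 70.74 in, y_c = 49.38 in

rectangular portion: A = 115 × 105 = 12075.00, centroid at (57.50, 52.50).
triangular portion: A = ½·50·105 = 2625.00, centroid at (131.67, 35.00).
ΣA = 14700.00 in², ΣAx_c = 1039937.50 in³, ΣAy_c = 725812.50 in³.
x_c = 1039937.50/14700.00 = 70.74 in; y_c = 725812.50/14700.00 = 49.38 in.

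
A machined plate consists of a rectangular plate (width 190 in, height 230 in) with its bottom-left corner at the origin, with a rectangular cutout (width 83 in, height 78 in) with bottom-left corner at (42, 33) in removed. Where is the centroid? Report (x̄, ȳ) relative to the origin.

plate: A = 190 × 230 = 43700.00, centroid at (95.00, 115.00).
hole: A = −(83 × 78) = -6474.00, centroid at (83.50, 72.00).
ΣA = 37226.00 in², ΣAx̄ = 3610921.00 in³, ΣAȳ = 4559372.00 in³.
x̄ = 3610921.00/37226.00 = 97.00 in; ȳ = 4559372.00/37226.00 = 122.48 in.

x̄ = 97.00 in, ȳ = 122.48 in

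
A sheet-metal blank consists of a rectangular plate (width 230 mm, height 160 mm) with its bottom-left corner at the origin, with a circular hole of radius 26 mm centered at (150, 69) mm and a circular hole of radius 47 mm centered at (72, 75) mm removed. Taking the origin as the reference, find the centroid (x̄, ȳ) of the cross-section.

x̄ = 123.08 mm, ȳ = 82.09 mm

plate: A = 230 × 160 = 36800.00, centroid at (115.00, 80.00).
hole 1: A = −π·26² = -2123.72, centroid at (150.00, 69.00).
hole 2: A = −π·47² = -6939.78, centroid at (72.00, 75.00).
ΣA = 27736.51 mm², ΣAx̄ = 3413778.48 mm³, ΣAȳ = 2276980.19 mm³.
x̄ = 3413778.48/27736.51 = 123.08 mm; ȳ = 2276980.19/27736.51 = 82.09 mm.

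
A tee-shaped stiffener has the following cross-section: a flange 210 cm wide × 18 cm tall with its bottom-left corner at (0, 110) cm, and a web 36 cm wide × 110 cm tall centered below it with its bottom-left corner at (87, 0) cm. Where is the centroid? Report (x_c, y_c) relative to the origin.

Part | A | x̄ᵢ | ȳᵢ | A·x̄ᵢ | A·ȳᵢ
web | 3960.00 | 105.00 | 55.00 | 415800.00 | 217800.00
flange | 3780.00 | 105.00 | 119.00 | 396900.00 | 449820.00
Σ | 7740.00 |  |  | 812700.00 | 667620.00
x_c = 812700.00 / 7740.00 = 105.00 cm
y_c = 667620.00 / 7740.00 = 86.26 cm

x_c = 105.00 cm, y_c = 86.26 cm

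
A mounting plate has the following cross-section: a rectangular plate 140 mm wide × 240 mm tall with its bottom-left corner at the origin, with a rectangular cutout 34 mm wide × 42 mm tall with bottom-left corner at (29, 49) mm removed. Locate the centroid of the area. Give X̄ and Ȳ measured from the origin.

Part | A | x̄ᵢ | ȳᵢ | A·x̄ᵢ | A·ȳᵢ
plate | 33600.00 | 70.00 | 120.00 | 2352000.00 | 4032000.00
hole | -1428.00 | 46.00 | 70.00 | -65688.00 | -99960.00
Σ | 32172.00 |  |  | 2286312.00 | 3932040.00
X̄ = 2286312.00 / 32172.00 = 71.07 mm
Ȳ = 3932040.00 / 32172.00 = 122.22 mm

X̄ = 71.07 mm, Ȳ = 122.22 mm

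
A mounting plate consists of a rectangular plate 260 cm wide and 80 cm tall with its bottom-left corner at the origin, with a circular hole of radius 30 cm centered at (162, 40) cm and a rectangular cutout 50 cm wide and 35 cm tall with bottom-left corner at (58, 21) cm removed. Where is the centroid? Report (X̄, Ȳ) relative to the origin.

X̄ = 129.49 cm, Ȳ = 40.16 cm

plate: A = 260 × 80 = 20800.00, centroid at (130.00, 40.00).
hole 1: A = −π·30² = -2827.43, centroid at (162.00, 40.00).
hole 2: A = −(50 × 35) = -1750.00, centroid at (83.00, 38.50).
ΣA = 16222.57 cm²
ΣAX̄ = (20800.00)(130.00) + (-2827.43)(162.00) + (-1750.00)(83.00) = 2100705.79 cm³
ΣAȲ = (20800.00)(40.00) + (-2827.43)(40.00) + (-1750.00)(38.50) = 651527.66 cm³
X̄ = 2100705.79 / 16222.57 = 129.49 cm
Ȳ = 651527.66 / 16222.57 = 40.16 cm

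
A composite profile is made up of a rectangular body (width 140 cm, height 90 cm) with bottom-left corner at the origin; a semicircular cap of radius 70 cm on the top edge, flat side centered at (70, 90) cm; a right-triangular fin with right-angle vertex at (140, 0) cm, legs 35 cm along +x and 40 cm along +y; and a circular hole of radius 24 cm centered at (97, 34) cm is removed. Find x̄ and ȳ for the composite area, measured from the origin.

rectangular body: A = 140 × 90 = 12600.00, centroid at (70.00, 45.00).
semicircular top: A = ½π·70² = 7696.90, centroid at (70.00, 119.71).
triangular fin: A = ½·35·40 = 700.00, centroid at (151.67, 13.33).
hole: A = −π·24² = -1809.56, centroid at (97.00, 34.00).
ΣA = 19187.34 cm², ΣAx̄ = 1351422.74 cm³, ΣAȳ = 1436196.23 cm³.
x̄ = 1351422.74/19187.34 = 70.43 cm; ȳ = 1436196.23/19187.34 = 74.85 cm.

x̄ = 70.43 cm, ȳ = 74.85 cm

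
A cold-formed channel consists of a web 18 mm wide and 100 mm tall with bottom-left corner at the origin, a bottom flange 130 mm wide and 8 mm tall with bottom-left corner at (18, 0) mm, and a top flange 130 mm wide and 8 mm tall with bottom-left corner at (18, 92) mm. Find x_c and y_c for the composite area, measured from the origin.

x_c = 48.67 mm, y_c = 50.00 mm

Part | A | x̄ᵢ | ȳᵢ | A·x̄ᵢ | A·ȳᵢ
web | 1800.00 | 9.00 | 50.00 | 16200.00 | 90000.00
bottom flange | 1040.00 | 83.00 | 4.00 | 86320.00 | 4160.00
top flange | 1040.00 | 83.00 | 96.00 | 86320.00 | 99840.00
Σ | 3880.00 |  |  | 188840.00 | 194000.00
x_c = 188840.00 / 3880.00 = 48.67 mm
y_c = 194000.00 / 3880.00 = 50.00 mm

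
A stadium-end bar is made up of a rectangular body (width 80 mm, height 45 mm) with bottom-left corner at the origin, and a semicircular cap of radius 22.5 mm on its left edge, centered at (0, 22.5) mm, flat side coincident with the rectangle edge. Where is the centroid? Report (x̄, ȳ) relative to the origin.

x̄ = 31.04 mm, ȳ = 22.50 mm

rectangular body: A = 80 × 45 = 3600.00, centroid at (40.00, 22.50).
semicircular end: A = ½π·22.5² = 795.22, centroid at (-9.55, 22.50).
ΣA = 4395.22 mm², ΣAx̄ = 136406.25 mm³, ΣAȳ = 98892.35 mm³.
x̄ = 136406.25/4395.22 = 31.04 mm; ȳ = 98892.35/4395.22 = 22.50 mm.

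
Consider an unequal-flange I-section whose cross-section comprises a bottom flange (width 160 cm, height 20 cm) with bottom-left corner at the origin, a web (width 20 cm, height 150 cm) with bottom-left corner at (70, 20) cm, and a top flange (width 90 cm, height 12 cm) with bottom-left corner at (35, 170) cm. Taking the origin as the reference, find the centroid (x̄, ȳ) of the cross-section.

bottom flange: A = 160 × 20 = 3200.00, centroid at (80.00, 10.00).
web: A = 20 × 150 = 3000.00, centroid at (80.00, 95.00).
top flange: A = 90 × 12 = 1080.00, centroid at (80.00, 176.00).
ΣA = 7280.00 cm², ΣAx̄ = 582400.00 cm³, ΣAȳ = 507080.00 cm³.
x̄ = 582400.00/7280.00 = 80.00 cm; ȳ = 507080.00/7280.00 = 69.65 cm.

x̄ = 80.00 cm, ȳ = 69.65 cm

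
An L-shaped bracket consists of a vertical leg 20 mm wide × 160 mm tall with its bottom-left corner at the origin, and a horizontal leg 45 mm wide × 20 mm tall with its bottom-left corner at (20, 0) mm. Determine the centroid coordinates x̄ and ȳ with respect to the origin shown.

Part | A | x̄ᵢ | ȳᵢ | A·x̄ᵢ | A·ȳᵢ
vertical leg | 3200.00 | 10.00 | 80.00 | 32000.00 | 256000.00
horizontal leg | 900.00 | 42.50 | 10.00 | 38250.00 | 9000.00
Σ | 4100.00 |  |  | 70250.00 | 265000.00
x̄ = 70250.00 / 4100.00 = 17.13 mm
ȳ = 265000.00 / 4100.00 = 64.63 mm

x̄ = 17.13 mm, ȳ = 64.63 mm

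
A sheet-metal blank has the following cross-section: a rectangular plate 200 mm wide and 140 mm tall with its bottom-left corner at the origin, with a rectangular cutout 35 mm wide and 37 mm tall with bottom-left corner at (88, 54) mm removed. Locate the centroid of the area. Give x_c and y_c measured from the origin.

x_c = 99.73 mm, y_c = 69.88 mm

plate: A = 200 × 140 = 28000.00, centroid at (100.00, 70.00).
hole: A = −(35 × 37) = -1295.00, centroid at (105.50, 72.50).
ΣA = 26705.00 mm², ΣAx_c = 2663377.50 mm³, ΣAy_c = 1866112.50 mm³.
x_c = 2663377.50/26705.00 = 99.73 mm; y_c = 1866112.50/26705.00 = 69.88 mm.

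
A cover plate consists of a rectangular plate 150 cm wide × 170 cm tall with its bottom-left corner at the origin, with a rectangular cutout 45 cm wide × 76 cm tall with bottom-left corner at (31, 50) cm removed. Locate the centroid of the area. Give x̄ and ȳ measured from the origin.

x̄ = 78.33 cm, ȳ = 84.54 cm

plate: A = 150 × 170 = 25500.00, centroid at (75.00, 85.00).
hole: A = −(45 × 76) = -3420.00, centroid at (53.50, 88.00).
ΣA = 22080.00 cm², ΣAx̄ = 1729530.00 cm³, ΣAȳ = 1866540.00 cm³.
x̄ = 1729530.00/22080.00 = 78.33 cm; ȳ = 1866540.00/22080.00 = 84.54 cm.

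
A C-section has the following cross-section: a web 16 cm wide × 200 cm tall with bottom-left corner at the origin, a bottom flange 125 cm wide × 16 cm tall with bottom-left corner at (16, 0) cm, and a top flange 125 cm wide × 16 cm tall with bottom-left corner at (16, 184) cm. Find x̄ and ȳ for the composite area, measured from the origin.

x̄ = 47.17 cm, ȳ = 100.00 cm

web: A = 16 × 200 = 3200.00, centroid at (8.00, 100.00).
bottom flange: A = 125 × 16 = 2000.00, centroid at (78.50, 8.00).
top flange: A = 125 × 16 = 2000.00, centroid at (78.50, 192.00).
ΣA = 7200.00 cm², ΣAx̄ = 339600.00 cm³, ΣAȳ = 720000.00 cm³.
x̄ = 339600.00/7200.00 = 47.17 cm; ȳ = 720000.00/7200.00 = 100.00 cm.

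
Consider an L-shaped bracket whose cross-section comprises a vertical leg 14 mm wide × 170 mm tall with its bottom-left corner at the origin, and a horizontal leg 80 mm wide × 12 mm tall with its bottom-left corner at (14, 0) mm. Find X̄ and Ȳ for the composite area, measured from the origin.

vertical leg: A = 14 × 170 = 2380.00, centroid at (7.00, 85.00).
horizontal leg: A = 80 × 12 = 960.00, centroid at (54.00, 6.00).
ΣA = 3340.00 mm²
ΣAX̄ = (2380.00)(7.00) + (960.00)(54.00) = 68500.00 mm³
ΣAȲ = (2380.00)(85.00) + (960.00)(6.00) = 208060.00 mm³
X̄ = 68500.00 / 3340.00 = 20.51 mm
Ȳ = 208060.00 / 3340.00 = 62.29 mm

X̄ = 20.51 mm, Ȳ = 62.29 mm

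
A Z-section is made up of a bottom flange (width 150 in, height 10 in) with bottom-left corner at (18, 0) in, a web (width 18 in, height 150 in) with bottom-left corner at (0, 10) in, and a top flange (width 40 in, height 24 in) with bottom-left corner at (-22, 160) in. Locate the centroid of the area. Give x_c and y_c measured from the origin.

Part | A | x̄ᵢ | ȳᵢ | A·x̄ᵢ | A·ȳᵢ
bottom flange | 1500.00 | 93.00 | 5.00 | 139500.00 | 7500.00
web | 2700.00 | 9.00 | 85.00 | 24300.00 | 229500.00
top flange | 960.00 | -2.00 | 172.00 | -1920.00 | 165120.00
Σ | 5160.00 |  |  | 161880.00 | 402120.00
x_c = 161880.00 / 5160.00 = 31.37 in
y_c = 402120.00 / 5160.00 = 77.93 in

x_c = 31.37 in, y_c = 77.93 in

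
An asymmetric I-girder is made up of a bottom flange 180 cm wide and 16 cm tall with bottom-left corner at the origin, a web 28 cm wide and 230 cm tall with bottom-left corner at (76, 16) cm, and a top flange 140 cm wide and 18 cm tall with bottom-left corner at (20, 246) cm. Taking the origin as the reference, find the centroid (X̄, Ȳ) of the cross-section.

X̄ = 90.00 cm, Ȳ = 127.47 cm

bottom flange: A = 180 × 16 = 2880.00, centroid at (90.00, 8.00).
web: A = 28 × 230 = 6440.00, centroid at (90.00, 131.00).
top flange: A = 140 × 18 = 2520.00, centroid at (90.00, 255.00).
ΣA = 11840.00 cm², ΣAX̄ = 1065600.00 cm³, ΣAȲ = 1509280.00 cm³.
X̄ = 1065600.00/11840.00 = 90.00 cm; Ȳ = 1509280.00/11840.00 = 127.47 cm.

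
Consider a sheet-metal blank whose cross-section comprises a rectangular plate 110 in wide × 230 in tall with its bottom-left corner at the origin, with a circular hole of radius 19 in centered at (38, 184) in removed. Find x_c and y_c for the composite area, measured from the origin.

Part | A | x̄ᵢ | ȳᵢ | A·x̄ᵢ | A·ȳᵢ
plate | 25300.00 | 55.00 | 115.00 | 1391500.00 | 2909500.00
hole | -1134.11 | 38.00 | 184.00 | -43096.37 | -208677.15
Σ | 24165.89 |  |  | 1348403.63 | 2700822.85
x_c = 1348403.63 / 24165.89 = 55.80 in
y_c = 2700822.85 / 24165.89 = 111.76 in

x_c = 55.80 in, y_c = 111.76 in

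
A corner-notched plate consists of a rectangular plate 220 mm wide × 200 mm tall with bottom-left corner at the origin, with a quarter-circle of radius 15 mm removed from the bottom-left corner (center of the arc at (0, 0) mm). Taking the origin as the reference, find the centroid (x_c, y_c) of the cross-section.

Part | A | x̄ᵢ | ȳᵢ | A·x̄ᵢ | A·ȳᵢ
plate | 44000.00 | 110.00 | 100.00 | 4840000.00 | 4400000.00
removed quarter-circle | -176.71 | 6.37 | 6.37 | -1125.00 | -1125.00
Σ | 43823.29 |  |  | 4838875.00 | 4398875.00
x_c = 4838875.00 / 43823.29 = 110.42 mm
y_c = 4398875.00 / 43823.29 = 100.38 mm

x_c = 110.42 mm, y_c = 100.38 mm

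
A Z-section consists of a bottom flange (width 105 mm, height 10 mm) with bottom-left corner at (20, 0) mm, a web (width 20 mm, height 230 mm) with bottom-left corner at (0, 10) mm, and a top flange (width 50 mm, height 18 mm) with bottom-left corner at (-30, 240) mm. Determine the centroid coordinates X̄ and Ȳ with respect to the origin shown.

X̄ = 17.96 mm, Ȳ = 122.80 mm

bottom flange: A = 105 × 10 = 1050.00, centroid at (72.50, 5.00).
web: A = 20 × 230 = 4600.00, centroid at (10.00, 125.00).
top flange: A = 50 × 18 = 900.00, centroid at (-5.00, 249.00).
ΣA = 6550.00 mm², ΣAX̄ = 117625.00 mm³, ΣAȲ = 804350.00 mm³.
X̄ = 117625.00/6550.00 = 17.96 mm; Ȳ = 804350.00/6550.00 = 122.80 mm.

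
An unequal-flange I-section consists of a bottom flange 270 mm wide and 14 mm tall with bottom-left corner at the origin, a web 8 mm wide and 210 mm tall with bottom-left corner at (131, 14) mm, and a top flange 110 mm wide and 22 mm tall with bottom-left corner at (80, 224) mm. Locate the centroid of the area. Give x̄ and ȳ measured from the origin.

x̄ = 135.00 mm, ȳ = 100.90 mm

bottom flange: A = 270 × 14 = 3780.00, centroid at (135.00, 7.00).
web: A = 8 × 210 = 1680.00, centroid at (135.00, 119.00).
top flange: A = 110 × 22 = 2420.00, centroid at (135.00, 235.00).
ΣA = 7880.00 mm², ΣAx̄ = 1063800.00 mm³, ΣAȳ = 795080.00 mm³.
x̄ = 1063800.00/7880.00 = 135.00 mm; ȳ = 795080.00/7880.00 = 100.90 mm.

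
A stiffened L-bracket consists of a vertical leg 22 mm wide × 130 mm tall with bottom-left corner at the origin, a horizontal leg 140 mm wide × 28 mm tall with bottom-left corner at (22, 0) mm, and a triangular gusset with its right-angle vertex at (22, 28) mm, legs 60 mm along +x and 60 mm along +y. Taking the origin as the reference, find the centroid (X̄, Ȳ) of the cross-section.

vertical leg: A = 22 × 130 = 2860.00, centroid at (11.00, 65.00).
horizontal leg: A = 140 × 28 = 3920.00, centroid at (92.00, 14.00).
gusset: A = ½·60·60 = 1800.00, centroid at (42.00, 48.00).
ΣA = 8580.00 mm²
ΣAX̄ = (2860.00)(11.00) + (3920.00)(92.00) + (1800.00)(42.00) = 467700.00 mm³
ΣAȲ = (2860.00)(65.00) + (3920.00)(14.00) + (1800.00)(48.00) = 327180.00 mm³
X̄ = 467700.00 / 8580.00 = 54.51 mm
Ȳ = 327180.00 / 8580.00 = 38.13 mm

X̄ = 54.51 mm, Ȳ = 38.13 mm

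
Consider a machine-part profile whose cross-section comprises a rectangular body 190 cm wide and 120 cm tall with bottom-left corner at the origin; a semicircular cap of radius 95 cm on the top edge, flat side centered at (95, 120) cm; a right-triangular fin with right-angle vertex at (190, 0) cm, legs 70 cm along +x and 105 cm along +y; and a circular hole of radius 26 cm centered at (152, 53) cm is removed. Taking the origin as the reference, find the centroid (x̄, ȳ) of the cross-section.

x̄ = 103.15 cm, ȳ = 94.91 cm

rectangular body: A = 190 × 120 = 22800.00, centroid at (95.00, 60.00).
semicircular top: A = ½π·95² = 14176.44, centroid at (95.00, 160.32).
triangular fin: A = ½·70·105 = 3675.00, centroid at (213.33, 35.00).
hole: A = −π·26² = -2123.72, centroid at (152.00, 53.00).
ΣA = 38527.72 cm², ΣAx̄ = 3973956.57 cm³, ΣAȳ = 3656823.77 cm³.
x̄ = 3973956.57/38527.72 = 103.15 cm; ȳ = 3656823.77/38527.72 = 94.91 cm.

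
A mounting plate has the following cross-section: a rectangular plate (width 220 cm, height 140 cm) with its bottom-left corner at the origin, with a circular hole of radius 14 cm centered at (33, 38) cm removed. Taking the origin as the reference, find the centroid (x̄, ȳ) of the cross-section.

x̄ = 111.57 cm, ȳ = 70.65 cm

Part | A | x̄ᵢ | ȳᵢ | A·x̄ᵢ | A·ȳᵢ
plate | 30800.00 | 110.00 | 70.00 | 3388000.00 | 2156000.00
hole | -615.75 | 33.00 | 38.00 | -20319.82 | -23398.58
Σ | 30184.25 |  |  | 3367680.18 | 2132601.42
x̄ = 3367680.18 / 30184.25 = 111.57 cm
ȳ = 2132601.42 / 30184.25 = 70.65 cm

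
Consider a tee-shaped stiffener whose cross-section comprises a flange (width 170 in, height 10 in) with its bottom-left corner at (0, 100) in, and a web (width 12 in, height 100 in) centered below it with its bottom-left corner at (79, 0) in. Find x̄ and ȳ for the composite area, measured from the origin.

web: A = 12 × 100 = 1200.00, centroid at (85.00, 50.00).
flange: A = 170 × 10 = 1700.00, centroid at (85.00, 105.00).
ΣA = 2900.00 in²
ΣAx̄ = (1200.00)(85.00) + (1700.00)(85.00) = 246500.00 in³
ΣAȳ = (1200.00)(50.00) + (1700.00)(105.00) = 238500.00 in³
x̄ = 246500.00 / 2900.00 = 85.00 in
ȳ = 238500.00 / 2900.00 = 82.24 in

x̄ = 85.00 in, ȳ = 82.24 in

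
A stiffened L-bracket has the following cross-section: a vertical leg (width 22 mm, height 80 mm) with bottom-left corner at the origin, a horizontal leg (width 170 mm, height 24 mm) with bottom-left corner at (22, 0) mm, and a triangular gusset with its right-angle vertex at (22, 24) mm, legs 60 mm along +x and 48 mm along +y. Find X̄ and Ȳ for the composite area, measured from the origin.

X̄ = 70.93 mm, Ȳ = 24.31 mm

vertical leg: A = 22 × 80 = 1760.00, centroid at (11.00, 40.00).
horizontal leg: A = 170 × 24 = 4080.00, centroid at (107.00, 12.00).
gusset: A = ½·60·48 = 1440.00, centroid at (42.00, 40.00).
ΣA = 7280.00 mm²
ΣAX̄ = (1760.00)(11.00) + (4080.00)(107.00) + (1440.00)(42.00) = 516400.00 mm³
ΣAȲ = (1760.00)(40.00) + (4080.00)(12.00) + (1440.00)(40.00) = 176960.00 mm³
X̄ = 516400.00 / 7280.00 = 70.93 mm
Ȳ = 176960.00 / 7280.00 = 24.31 mm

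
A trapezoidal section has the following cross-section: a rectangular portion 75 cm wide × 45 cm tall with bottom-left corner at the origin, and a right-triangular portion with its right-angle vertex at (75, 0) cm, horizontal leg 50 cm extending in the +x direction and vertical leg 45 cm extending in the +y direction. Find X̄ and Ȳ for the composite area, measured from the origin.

Part | A | x̄ᵢ | ȳᵢ | A·x̄ᵢ | A·ȳᵢ
rectangular portion | 3375.00 | 37.50 | 22.50 | 126562.50 | 75937.50
triangular portion | 1125.00 | 91.67 | 15.00 | 103125.00 | 16875.00
Σ | 4500.00 |  |  | 229687.50 | 92812.50
X̄ = 229687.50 / 4500.00 = 51.04 cm
Ȳ = 92812.50 / 4500.00 = 20.62 cm

X̄ = 51.04 cm, Ȳ = 20.62 cm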